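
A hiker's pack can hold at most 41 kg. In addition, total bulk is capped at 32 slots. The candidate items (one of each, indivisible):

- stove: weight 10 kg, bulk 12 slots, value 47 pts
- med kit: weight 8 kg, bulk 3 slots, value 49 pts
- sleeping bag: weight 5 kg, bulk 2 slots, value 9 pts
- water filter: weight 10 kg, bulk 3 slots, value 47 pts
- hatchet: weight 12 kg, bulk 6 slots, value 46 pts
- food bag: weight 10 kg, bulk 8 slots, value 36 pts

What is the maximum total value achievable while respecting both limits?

189 pts

Feasible sets respecting both limits:
- stove+med kit+water filter+hatchet: weight 40, bulk 24, value 189
- stove+med kit+water filter+food bag: weight 38, bulk 26, value 179
- stove+med kit+hatchet+food bag: weight 40, bulk 29, value 178
- med kit+water filter+hatchet+food bag: weight 40, bulk 20, value 178
Best: 189 pts.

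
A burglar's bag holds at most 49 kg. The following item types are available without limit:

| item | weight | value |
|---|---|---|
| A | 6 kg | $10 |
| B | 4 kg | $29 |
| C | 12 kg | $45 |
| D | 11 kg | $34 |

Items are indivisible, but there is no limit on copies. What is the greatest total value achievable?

Best value-per-unit is B at 29/4, and filling with it alone uses weight 12×4=48. No mix of the others beats 12×29 = 348.

$348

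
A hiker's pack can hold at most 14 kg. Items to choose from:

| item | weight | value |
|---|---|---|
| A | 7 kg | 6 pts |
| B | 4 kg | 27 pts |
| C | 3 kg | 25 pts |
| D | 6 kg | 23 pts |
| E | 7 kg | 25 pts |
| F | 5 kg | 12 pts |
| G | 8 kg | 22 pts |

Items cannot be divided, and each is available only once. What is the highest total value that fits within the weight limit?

Check high-value combinations within 14 kg:
- B+C+E: weight 4+3+7=14, value 27+25+25=77
- B+C+D: weight 4+3+6=13, value 27+25+23=75
- B+C+F: weight 4+3+5=12, value 27+25+12=64
- C+D+F: weight 3+6+5=14, value 25+23+12=60
Best: 77 pts.

77 pts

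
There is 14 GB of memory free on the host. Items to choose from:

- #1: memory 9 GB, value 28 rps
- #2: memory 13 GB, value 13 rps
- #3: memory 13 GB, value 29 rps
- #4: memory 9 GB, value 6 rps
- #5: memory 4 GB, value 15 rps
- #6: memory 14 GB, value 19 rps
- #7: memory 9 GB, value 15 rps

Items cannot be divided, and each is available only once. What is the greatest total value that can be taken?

Check high-value combinations within 14 GB:
- #1+#5: memory 9+4=13, value 28+15=43
- #5+#7: memory 4+9=13, value 15+15=30
- #3: memory 13, value 29
Best: 43 rps.

43 rps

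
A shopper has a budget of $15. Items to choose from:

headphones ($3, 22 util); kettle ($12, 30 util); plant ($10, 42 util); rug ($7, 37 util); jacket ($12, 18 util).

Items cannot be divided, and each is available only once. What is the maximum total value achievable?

64 util

This is a 0/1 knapsack; check combinations near the capacity.
- headphones+plant: cost 3+10=13, value 22+42=64
- headphones+rug: cost 3+7=10, value 22+37=59
- headphones+kettle: cost 3+12=15, value 22+30=52
- plant: cost 10, value 42
Best: 64 util.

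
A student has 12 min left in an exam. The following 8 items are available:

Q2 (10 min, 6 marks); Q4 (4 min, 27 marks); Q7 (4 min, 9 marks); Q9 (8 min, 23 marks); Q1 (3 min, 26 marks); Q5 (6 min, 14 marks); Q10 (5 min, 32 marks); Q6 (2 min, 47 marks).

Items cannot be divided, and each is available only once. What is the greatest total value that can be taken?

Check high-value combinations within 12 min:
- Q4+Q10+Q6: time 4+5+2=11, value 27+32+47=106
- Q1+Q10+Q6: time 3+5+2=10, value 26+32+47=105
- Q4+Q1+Q6: time 4+3+2=9, value 27+26+47=100
Best: 106 marks.

106 marks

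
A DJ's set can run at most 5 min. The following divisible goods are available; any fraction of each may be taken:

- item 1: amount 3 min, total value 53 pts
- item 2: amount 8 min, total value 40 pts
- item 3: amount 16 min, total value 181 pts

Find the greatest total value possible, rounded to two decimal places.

Take in order of value per unit:
- item 1 (53/3 per unit): all 3 → value 53, running total 53.00
- item 3 (181/16 per unit): 2 of 16 → value 2×181/16 = 22.6250, running total 75.63
Total 75.63.

75.63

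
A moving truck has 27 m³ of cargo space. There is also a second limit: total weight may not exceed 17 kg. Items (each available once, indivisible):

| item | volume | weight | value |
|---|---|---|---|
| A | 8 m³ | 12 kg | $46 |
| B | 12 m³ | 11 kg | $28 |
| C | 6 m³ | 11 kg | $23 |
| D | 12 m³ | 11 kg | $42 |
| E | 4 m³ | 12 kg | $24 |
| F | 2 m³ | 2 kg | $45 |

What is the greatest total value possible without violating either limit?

Feasible sets respecting both limits:
- A+F: volume 10, weight 14, value 91
- D+F: volume 14, weight 13, value 87
- B+F: volume 14, weight 13, value 73
- E+F: volume 6, weight 14, value 69
Best: $91.

$91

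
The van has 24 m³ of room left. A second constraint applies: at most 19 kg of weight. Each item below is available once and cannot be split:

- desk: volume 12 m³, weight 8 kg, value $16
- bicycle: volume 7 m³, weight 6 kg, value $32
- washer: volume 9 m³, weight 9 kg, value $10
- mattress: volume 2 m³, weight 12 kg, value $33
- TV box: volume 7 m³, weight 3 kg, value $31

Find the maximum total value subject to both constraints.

$73

Feasible sets respecting both limits:
- bicycle+washer+TV box: volume 23, weight 18, value 73
- bicycle+mattress: volume 9, weight 18, value 65
- mattress+TV box: volume 9, weight 15, value 64
- bicycle+TV box: volume 14, weight 9, value 63
Best: $73.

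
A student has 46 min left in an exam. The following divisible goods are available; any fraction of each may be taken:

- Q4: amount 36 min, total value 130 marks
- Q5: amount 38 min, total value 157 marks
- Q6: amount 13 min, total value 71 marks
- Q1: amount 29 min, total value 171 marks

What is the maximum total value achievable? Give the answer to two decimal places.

258.53

Take in order of value per unit:
- Q1 (171/29 per unit): all 29 → value 171, running total 171.00
- Q6 (71/13 per unit): all 13 → value 71, running total 242.00
- Q5 (157/38 per unit): 4 of 38 → value 4×157/38 = 16.5263, running total 258.53
Total 258.53.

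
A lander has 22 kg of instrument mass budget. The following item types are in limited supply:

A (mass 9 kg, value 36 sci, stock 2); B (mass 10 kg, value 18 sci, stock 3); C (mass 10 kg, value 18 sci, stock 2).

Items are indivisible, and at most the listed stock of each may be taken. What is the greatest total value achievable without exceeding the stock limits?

Best selections within mass 22 and stock limits:
- 2×A: mass 18, value 72
- 1×A + 1×C: mass 19, value 54
- 1×A + 1×B: mass 19, value 54
- 1×A: mass 9, value 36
Best: 72 sci.

72 sci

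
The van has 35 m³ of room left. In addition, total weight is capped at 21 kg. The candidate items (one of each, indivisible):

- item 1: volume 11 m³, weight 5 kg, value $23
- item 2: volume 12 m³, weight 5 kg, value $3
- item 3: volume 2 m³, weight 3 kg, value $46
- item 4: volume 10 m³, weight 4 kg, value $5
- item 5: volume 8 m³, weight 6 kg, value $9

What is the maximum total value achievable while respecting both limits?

Feasible sets respecting both limits:
- item 1+item 3+item 4+item 5: volume 31, weight 18, value 83
- item 1+item 2+item 3+item 5: volume 33, weight 19, value 81
- item 1+item 3+item 5: volume 21, weight 14, value 78
Best: $83.

$83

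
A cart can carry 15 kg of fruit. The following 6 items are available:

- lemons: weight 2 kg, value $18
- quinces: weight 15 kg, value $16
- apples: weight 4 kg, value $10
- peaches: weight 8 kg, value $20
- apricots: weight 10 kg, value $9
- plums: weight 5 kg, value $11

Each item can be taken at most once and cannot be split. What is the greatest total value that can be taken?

Check high-value combinations within 15 kg:
- lemons+peaches+plums: weight 2+8+5=15, value 18+20+11=49
- lemons+apples+peaches: weight 2+4+8=14, value 18+10+20=48
- lemons+apples+plums: weight 2+4+5=11, value 18+10+11=39
Best: $49.

$49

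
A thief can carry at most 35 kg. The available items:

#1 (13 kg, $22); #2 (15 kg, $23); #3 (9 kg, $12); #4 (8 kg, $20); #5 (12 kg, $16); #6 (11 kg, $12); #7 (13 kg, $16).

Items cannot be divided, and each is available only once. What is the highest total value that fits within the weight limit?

Check high-value combinations within 35 kg:
- #2+#4+#5: weight 15+8+12=35, value 23+20+16=59
- #1+#4+#5: weight 13+8+12=33, value 22+20+16=58
- #1+#4+#7: weight 13+8+13=34, value 22+20+16=58
- #2+#3+#4: weight 15+9+8=32, value 23+12+20=55
- #2+#4+#6: weight 15+8+11=34, value 23+20+12=55
Best: $59.

$59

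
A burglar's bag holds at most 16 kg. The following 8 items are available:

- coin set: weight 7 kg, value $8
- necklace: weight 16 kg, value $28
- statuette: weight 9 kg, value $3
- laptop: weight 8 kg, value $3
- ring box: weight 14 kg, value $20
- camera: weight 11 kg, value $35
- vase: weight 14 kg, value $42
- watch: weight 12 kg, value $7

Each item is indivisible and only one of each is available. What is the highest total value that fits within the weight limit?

Check high-value combinations within 16 kg:
- vase: weight 14, value 42
- camera: weight 11, value 35
- necklace: weight 16, value 28
- ring box: weight 14, value 20
- coin set+laptop: weight 7+8=15, value 8+3=11
Best: $42.

$42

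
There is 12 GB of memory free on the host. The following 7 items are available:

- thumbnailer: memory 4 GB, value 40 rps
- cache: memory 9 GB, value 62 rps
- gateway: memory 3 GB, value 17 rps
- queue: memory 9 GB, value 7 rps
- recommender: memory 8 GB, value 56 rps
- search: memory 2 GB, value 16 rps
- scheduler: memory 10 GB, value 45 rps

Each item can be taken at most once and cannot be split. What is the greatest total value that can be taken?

96 rps

Check high-value combinations within 12 GB:
- thumbnailer+recommender: memory 4+8=12, value 40+56=96
- cache+gateway: memory 9+3=12, value 62+17=79
- cache+search: memory 9+2=11, value 62+16=78
- thumbnailer+gateway+search: memory 4+3+2=9, value 40+17+16=73
- gateway+recommender: memory 3+8=11, value 17+56=73
Best: 96 rps.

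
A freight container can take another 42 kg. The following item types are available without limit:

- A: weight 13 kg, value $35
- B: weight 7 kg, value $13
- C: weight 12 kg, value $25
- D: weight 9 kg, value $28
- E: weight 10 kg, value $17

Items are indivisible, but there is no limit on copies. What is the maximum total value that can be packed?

$119

Best value-per-unit is D at 28/9; filling with it alone gives 4×28 = 112.
Optimal mix: 1×A + 3×D → weight 40, value 119.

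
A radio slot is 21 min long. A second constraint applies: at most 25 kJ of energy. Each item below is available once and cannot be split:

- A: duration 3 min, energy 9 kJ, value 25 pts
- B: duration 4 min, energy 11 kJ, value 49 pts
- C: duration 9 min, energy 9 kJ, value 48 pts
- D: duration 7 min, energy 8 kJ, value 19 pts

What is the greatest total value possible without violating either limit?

Feasible sets respecting both limits:
- B+C: duration 13, energy 20, value 97
- A+B: duration 7, energy 20, value 74
- A+C: duration 12, energy 18, value 73
Best: 97 pts.

97 pts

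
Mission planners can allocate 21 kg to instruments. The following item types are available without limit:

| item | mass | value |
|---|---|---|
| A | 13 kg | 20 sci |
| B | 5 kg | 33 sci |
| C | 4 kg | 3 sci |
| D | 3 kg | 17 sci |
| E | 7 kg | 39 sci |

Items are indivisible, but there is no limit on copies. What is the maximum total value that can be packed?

133 sci

Best value-per-unit is B at 33/5; filling with it alone gives 4×33 = 132.
Optimal mix: 3×B + 2×D → mass 21, value 133.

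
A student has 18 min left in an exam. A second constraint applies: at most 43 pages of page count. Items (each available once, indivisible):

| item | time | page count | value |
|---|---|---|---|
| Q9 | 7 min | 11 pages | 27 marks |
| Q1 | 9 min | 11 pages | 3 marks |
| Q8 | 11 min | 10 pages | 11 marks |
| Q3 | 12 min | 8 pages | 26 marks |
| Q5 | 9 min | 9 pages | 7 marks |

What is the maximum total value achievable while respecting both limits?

38 marks

Feasible sets respecting both limits:
- Q9+Q8: time 18, page count 21, value 38
- Q9+Q5: time 16, page count 20, value 34
- Q9+Q1: time 16, page count 22, value 30
- Q9: time 7, page count 11, value 27
Best: 38 marks.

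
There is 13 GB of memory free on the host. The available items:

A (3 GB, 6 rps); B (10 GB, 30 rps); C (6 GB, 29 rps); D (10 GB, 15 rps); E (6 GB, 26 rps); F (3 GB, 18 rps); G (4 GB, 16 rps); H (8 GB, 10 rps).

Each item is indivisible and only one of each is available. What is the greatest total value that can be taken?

63 rps

This is a 0/1 knapsack; check combinations near the capacity.
- C+F+G: memory 6+3+4=13, value 29+18+16=63
- E+F+G: memory 6+3+4=13, value 26+18+16=60
- C+E: memory 6+6=12, value 29+26=55
- A+C+F: memory 3+6+3=12, value 6+29+18=53
- A+C+G: memory 3+6+4=13, value 6+29+16=51
Best: 63 rps.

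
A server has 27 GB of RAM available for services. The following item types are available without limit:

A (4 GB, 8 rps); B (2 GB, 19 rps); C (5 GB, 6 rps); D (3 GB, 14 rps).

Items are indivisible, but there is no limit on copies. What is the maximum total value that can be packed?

Best value-per-unit is B at 19/2, and filling with it alone uses memory 13×2=26. No mix of the others beats 13×19 = 247.

247 rps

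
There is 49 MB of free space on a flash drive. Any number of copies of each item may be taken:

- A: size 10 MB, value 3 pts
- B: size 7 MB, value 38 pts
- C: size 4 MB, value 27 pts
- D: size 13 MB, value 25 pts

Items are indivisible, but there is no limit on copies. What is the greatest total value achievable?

324 pts

Best value-per-unit is C at 27/4, and filling with it alone uses size 12×4=48. No mix of the others beats 12×27 = 324.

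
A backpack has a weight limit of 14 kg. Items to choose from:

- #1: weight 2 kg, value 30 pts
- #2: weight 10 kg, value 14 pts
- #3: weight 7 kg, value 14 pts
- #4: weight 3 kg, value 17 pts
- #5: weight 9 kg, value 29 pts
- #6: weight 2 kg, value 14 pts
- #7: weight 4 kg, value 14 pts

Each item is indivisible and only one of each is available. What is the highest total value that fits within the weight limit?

76 pts

Check high-value combinations within 14 kg:
- #1+#4+#5: weight 2+3+9=14, value 30+17+29=76
- #1+#4+#6+#7: weight 2+3+2+4=11, value 30+17+14+14=75
- #1+#3+#4+#6: weight 2+7+3+2=14, value 30+14+17+14=75
Best: 76 pts.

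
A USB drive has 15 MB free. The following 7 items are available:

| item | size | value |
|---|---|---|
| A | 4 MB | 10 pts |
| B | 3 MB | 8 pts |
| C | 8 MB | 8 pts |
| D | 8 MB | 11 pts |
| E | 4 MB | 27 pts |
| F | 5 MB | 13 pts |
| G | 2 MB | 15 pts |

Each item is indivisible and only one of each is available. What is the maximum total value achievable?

Check high-value combinations within 15 MB:
- A+E+F+G: size 4+4+5+2=15, value 10+27+13+15=65
- B+E+F+G: size 3+4+5+2=14, value 8+27+13+15=63
- A+B+E+G: size 4+3+4+2=13, value 10+8+27+15=60
- E+F+G: size 4+5+2=11, value 27+13+15=55
- D+E+G: size 8+4+2=14, value 11+27+15=53
Best: 65 pts.

65 pts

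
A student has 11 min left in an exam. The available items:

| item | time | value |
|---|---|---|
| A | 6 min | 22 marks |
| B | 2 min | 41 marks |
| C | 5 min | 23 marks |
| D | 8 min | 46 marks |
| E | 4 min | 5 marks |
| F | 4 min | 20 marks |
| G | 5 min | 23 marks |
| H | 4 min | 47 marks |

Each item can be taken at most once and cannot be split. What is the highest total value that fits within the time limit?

111 marks

Check high-value combinations within 11 min:
- B+C+H: time 2+5+4=11, value 41+23+47=111
- B+G+H: time 2+5+4=11, value 41+23+47=111
- B+F+H: time 2+4+4=10, value 41+20+47=108
- B+E+H: time 2+4+4=10, value 41+5+47=93
Best: 111 marks.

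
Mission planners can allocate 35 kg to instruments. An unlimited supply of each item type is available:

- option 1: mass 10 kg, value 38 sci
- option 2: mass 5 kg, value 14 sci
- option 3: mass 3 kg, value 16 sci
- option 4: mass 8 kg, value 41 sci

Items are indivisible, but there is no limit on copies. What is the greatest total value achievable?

185 sci

Best value-per-unit is option 3 at 16/3; filling with it alone gives 11×16 = 176.
Optimal mix: 9×option 3 + 1×option 4 → mass 35, value 185.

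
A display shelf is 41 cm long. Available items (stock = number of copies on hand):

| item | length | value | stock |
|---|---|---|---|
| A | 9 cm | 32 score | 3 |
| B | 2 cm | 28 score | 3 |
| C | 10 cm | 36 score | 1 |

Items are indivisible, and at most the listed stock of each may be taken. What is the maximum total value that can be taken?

188 score

Best selections within length 41 and stock limits:
- 3×A + 2×B + 1×C: length 41, value 188
- 2×A + 3×B + 1×C: length 34, value 184
- 3×A + 3×B: length 33, value 180
- 3×A + 1×B + 1×C: length 39, value 160
Best: 188 score.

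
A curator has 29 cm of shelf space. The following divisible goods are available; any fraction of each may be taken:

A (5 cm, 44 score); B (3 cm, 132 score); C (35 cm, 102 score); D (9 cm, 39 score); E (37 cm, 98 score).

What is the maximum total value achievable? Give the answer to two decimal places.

249.97

Take in order of value per unit:
- B (132/3 per unit): all 3 → value 132, running total 132.00
- A (44/5 per unit): all 5 → value 44, running total 176.00
- D (39/9 per unit): all 9 → value 39, running total 215.00
- C (102/35 per unit): 12 of 35 → value 12×102/35 = 34.9714, running total 249.97
Total 249.97.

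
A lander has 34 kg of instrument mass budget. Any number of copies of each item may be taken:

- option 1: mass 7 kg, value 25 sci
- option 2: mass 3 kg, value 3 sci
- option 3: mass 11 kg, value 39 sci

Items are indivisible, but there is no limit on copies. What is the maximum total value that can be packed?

117 sci

Best value-per-unit is option 1 at 25/7; filling with it alone gives 4×25 = 100.
Optimal mix: 3×option 3 → mass 33, value 117.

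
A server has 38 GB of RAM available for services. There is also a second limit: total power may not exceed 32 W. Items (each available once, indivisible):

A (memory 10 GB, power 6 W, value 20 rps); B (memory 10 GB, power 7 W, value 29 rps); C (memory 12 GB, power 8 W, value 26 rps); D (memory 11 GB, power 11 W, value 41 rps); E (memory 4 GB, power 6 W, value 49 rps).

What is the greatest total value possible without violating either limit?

145 rps

Feasible sets respecting both limits:
- B+C+D+E: memory 37, power 32, value 145
- A+B+D+E: memory 35, power 30, value 139
- A+C+D+E: memory 37, power 31, value 136
- A+B+C+E: memory 36, power 27, value 124
Best: 145 rps.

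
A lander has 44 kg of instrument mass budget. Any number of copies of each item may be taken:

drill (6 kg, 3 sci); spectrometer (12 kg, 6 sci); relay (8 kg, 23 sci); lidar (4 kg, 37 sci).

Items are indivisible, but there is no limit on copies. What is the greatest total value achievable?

407 sci

Best value-per-unit is lidar at 37/4, and filling with it alone uses mass 11×4=44. No mix of the others beats 11×37 = 407.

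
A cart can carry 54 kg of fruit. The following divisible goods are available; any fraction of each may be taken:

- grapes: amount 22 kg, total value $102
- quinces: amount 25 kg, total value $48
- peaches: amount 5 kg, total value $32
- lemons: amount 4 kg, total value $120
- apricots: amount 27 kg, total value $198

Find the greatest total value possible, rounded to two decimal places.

Take in order of value per unit:
- lemons (120/4 per unit): all 4 → value 120, running total 120.00
- apricots (198/27 per unit): all 27 → value 198, running total 318.00
- peaches (32/5 per unit): all 5 → value 32, running total 350.00
- grapes (102/22 per unit): 18 of 22 → value 18×102/22 = 83.4545, running total 433.45
Total 433.45.

433.45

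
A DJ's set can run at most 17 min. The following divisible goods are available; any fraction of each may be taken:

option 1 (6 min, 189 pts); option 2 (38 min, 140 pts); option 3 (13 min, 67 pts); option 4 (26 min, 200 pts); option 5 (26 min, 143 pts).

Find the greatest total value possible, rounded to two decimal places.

Take in order of value per unit:
- option 1 (189/6 per unit): all 6 → value 189, running total 189.00
- option 4 (200/26 per unit): 11 of 26 → value 11×200/26 = 84.6154, running total 273.62
Total 273.62.

273.62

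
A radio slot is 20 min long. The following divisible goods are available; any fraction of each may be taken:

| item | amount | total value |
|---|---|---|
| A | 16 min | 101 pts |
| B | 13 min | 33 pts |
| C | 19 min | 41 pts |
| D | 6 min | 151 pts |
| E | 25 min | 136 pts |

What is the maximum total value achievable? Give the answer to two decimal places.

239.38

Take in order of value per unit:
- D (151/6 per unit): all 6 → value 151, running total 151.00
- A (101/16 per unit): 14 of 16 → value 14×101/16 = 88.3750, running total 239.38
Total 239.38.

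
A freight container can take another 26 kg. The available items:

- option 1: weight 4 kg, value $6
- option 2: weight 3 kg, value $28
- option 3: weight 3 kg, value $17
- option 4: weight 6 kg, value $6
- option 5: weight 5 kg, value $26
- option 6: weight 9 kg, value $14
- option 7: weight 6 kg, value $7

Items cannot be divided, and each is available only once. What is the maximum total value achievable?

Check high-value combinations within 26 kg:
- option 2+option 3+option 5+option 6+option 7: weight 3+3+5+9+6=26, value 28+17+26+14+7=92
- option 1+option 2+option 3+option 5+option 6: weight 4+3+3+5+9=24, value 6+28+17+26+14=91
- option 2+option 3+option 4+option 5+option 6: weight 3+3+6+5+9=26, value 28+17+6+26+14=91
- option 2+option 3+option 5+option 6: weight 3+3+5+9=20, value 28+17+26+14=85
- option 1+option 2+option 3+option 5+option 7: weight 4+3+3+5+6=21, value 6+28+17+26+7=84
Best: $92.

$92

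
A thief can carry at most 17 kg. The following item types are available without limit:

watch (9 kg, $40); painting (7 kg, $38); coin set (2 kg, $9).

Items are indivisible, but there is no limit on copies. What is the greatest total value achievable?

$85

Best value-per-unit is painting at 38/7; filling with it alone gives 2×38 = 76.
Optimal mix: 2×painting + 1×coin set → weight 16, value 85.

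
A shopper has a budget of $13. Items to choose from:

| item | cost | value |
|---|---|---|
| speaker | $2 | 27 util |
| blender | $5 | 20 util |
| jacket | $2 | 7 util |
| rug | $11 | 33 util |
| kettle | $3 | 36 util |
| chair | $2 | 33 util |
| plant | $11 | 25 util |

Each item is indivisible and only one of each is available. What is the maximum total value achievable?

116 util

This is a 0/1 knapsack; check combinations near the capacity.
- speaker+blender+kettle+chair: cost 2+5+3+2=12, value 27+20+36+33=116
- speaker+jacket+kettle+chair: cost 2+2+3+2=9, value 27+7+36+33=103
- speaker+kettle+chair: cost 2+3+2=7, value 27+36+33=96
- blender+jacket+kettle+chair: cost 5+2+3+2=12, value 20+7+36+33=96
- speaker+blender+jacket+kettle: cost 2+5+2+3=12, value 27+20+7+36=90
Best: 116 util.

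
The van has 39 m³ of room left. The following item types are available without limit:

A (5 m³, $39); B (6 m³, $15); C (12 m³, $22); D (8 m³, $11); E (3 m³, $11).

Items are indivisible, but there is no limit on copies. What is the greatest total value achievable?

Best value-per-unit is A at 39/5; filling with it alone gives 7×39 = 273.
Optimal mix: 7×A + 1×E → volume 38, value 284.

$284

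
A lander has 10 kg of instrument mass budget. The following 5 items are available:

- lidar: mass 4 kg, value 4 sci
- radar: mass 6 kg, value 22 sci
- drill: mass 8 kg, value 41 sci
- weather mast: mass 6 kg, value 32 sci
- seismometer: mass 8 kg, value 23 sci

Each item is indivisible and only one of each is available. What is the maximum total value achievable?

Check high-value combinations within 10 kg:
- drill: mass 8, value 41
- lidar+weather mast: mass 4+6=10, value 4+32=36
- weather mast: mass 6, value 32
Best: 41 sci.

41 sci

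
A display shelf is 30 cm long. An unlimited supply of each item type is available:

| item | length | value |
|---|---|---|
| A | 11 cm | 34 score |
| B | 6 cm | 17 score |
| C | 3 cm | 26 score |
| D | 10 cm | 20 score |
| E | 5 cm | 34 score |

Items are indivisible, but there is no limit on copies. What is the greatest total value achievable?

Best value-per-unit is C at 26/3, and filling with it alone uses length 10×3=30. No mix of the others beats 10×26 = 260.

260 score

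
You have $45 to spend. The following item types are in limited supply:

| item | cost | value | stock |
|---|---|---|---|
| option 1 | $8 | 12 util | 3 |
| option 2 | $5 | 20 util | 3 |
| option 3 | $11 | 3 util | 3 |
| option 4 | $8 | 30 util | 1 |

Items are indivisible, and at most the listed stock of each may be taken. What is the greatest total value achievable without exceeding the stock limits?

Best selections within cost 45 and stock limits:
- 2×option 1 + 3×option 2 + 1×option 4: cost 39, value 114
- 3×option 1 + 2×option 2 + 1×option 4: cost 42, value 106
Best: 114 util.

114 util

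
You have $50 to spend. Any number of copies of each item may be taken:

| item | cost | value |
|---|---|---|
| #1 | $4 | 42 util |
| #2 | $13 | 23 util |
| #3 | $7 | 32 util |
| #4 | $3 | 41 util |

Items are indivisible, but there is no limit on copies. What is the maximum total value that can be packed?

Best value-per-unit is #4 at 41/3; filling with it alone gives 16×41 = 656.
Optimal mix: 2×#1 + 14×#4 → cost 50, value 658.

658 util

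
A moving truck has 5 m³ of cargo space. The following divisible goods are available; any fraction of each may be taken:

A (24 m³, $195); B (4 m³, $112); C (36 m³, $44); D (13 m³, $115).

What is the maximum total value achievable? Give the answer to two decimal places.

Take in order of value per unit:
- B (112/4 per unit): all 4 → value 112, running total 112.00
- D (115/13 per unit): 1 of 13 → value 1×115/13 = 8.8462, running total 120.85
Total 120.85.

120.85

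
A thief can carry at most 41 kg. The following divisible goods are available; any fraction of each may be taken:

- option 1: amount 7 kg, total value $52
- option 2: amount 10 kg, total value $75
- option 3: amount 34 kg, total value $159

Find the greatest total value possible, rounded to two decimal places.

Take in order of value per unit:
- option 2 (75/10 per unit): all 10 → value 75, running total 75.00
- option 1 (52/7 per unit): all 7 → value 52, running total 127.00
- option 3 (159/34 per unit): 24 of 34 → value 24×159/34 = 112.2353, running total 239.24
Total 239.24.

239.24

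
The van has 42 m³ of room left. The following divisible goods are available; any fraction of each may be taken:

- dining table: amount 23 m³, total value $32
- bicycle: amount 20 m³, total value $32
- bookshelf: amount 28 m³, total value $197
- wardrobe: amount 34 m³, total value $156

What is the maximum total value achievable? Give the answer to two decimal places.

261.24

Take in order of value per unit:
- bookshelf (197/28 per unit): all 28 → value 197, running total 197.00
- wardrobe (156/34 per unit): 14 of 34 → value 14×156/34 = 64.2353, running total 261.24
Total 261.24.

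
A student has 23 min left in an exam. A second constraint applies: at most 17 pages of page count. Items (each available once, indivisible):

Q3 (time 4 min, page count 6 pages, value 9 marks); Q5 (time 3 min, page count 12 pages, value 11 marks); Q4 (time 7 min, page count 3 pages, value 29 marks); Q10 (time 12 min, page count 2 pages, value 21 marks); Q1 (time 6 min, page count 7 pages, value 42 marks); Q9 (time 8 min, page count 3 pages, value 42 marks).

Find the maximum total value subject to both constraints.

113 marks

Feasible sets respecting both limits:
- Q4+Q1+Q9: time 21, page count 13, value 113
- Q3+Q1+Q9: time 18, page count 16, value 93
- Q1+Q9: time 14, page count 10, value 84
Best: 113 marks.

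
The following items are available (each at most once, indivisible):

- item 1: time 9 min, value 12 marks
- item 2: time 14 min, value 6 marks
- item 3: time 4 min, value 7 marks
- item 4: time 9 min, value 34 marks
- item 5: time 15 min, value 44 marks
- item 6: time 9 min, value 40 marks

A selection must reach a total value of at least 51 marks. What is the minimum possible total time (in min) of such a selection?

Subsets with value ≥ 51, sorted by total time:
- item 4+item 6: time 18, value 74
- item 1+item 6: time 18, value 52
Minimum time: 18 min.

18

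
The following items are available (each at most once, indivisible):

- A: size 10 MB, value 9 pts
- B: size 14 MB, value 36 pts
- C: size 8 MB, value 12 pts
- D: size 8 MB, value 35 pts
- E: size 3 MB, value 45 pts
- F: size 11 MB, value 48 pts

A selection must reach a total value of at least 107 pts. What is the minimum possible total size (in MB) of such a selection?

Subsets with value ≥ 107, sorted by total size:
- D+E+F: size 22, value 128
- B+D+E: size 25, value 116
- B+E+F: size 28, value 129
- C+D+E+F: size 30, value 140
Minimum size: 22 MB.

22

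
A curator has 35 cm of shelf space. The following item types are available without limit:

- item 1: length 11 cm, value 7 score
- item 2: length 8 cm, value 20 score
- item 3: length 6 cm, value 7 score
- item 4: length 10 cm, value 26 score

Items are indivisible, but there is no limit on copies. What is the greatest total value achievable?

86 score

Best value-per-unit is item 4 at 26/10; filling with it alone gives 3×26 = 78.
Optimal mix: 3×item 2 + 1×item 4 → length 34, value 86.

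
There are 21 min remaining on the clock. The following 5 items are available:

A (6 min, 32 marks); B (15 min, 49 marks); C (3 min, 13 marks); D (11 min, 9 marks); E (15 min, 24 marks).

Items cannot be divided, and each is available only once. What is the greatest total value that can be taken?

Check high-value combinations within 21 min:
- A+B: time 6+15=21, value 32+49=81
- B+C: time 15+3=18, value 49+13=62
- A+E: time 6+15=21, value 32+24=56
- A+C+D: time 6+3+11=20, value 32+13+9=54
Best: 81 marks.

81 marks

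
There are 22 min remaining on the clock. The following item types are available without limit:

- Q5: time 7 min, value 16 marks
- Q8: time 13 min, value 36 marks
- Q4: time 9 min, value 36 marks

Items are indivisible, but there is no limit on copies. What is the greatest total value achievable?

Best value-per-unit is Q4 at 36/9; filling with it alone gives 2×36 = 72.
Optimal mix: 1×Q8 + 1×Q4 → time 22, value 72.

72 marks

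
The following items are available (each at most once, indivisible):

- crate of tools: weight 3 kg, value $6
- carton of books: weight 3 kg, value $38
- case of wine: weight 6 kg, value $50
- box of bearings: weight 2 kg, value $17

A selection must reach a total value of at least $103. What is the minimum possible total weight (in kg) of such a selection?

Subsets with value ≥ 103, sorted by total weight:
- carton of books+case of wine+box of bearings: weight 11, value 105
- crate of tools+carton of books+case of wine+box of bearings: weight 14, value 111
Minimum weight: 11 kg.

11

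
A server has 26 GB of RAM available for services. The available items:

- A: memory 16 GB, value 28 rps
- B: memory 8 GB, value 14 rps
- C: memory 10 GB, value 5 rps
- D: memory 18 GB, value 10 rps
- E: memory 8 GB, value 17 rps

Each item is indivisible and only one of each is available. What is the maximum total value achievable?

Check high-value combinations within 26 GB:
- A+E: memory 16+8=24, value 28+17=45
- A+B: memory 16+8=24, value 28+14=42
- B+C+E: memory 8+10+8=26, value 14+5+17=36
- A+C: memory 16+10=26, value 28+5=33
Best: 45 rps.

45 rps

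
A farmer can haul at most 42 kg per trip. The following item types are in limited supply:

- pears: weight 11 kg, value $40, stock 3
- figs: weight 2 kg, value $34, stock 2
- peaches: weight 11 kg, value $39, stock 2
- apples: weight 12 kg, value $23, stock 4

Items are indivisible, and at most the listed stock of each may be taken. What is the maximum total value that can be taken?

$188

Best selections within weight 42 and stock limits:
- 3×pears + 2×figs: weight 37, value 188
- 2×pears + 2×figs + 1×peaches: weight 37, value 187
- 1×pears + 2×figs + 2×peaches: weight 37, value 186
Best: $188.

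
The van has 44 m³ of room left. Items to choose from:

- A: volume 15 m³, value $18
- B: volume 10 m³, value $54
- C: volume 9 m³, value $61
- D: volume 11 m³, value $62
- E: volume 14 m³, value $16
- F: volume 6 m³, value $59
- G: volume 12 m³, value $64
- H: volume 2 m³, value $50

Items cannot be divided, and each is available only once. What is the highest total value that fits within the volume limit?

Check high-value combinations within 44 m³:
- C+D+F+G+H: volume 9+11+6+12+2=40, value 61+62+59+64+50=296
- B+C+D+G+H: volume 10+9+11+12+2=44, value 54+61+62+64+50=291
- B+D+F+G+H: volume 10+11+6+12+2=41, value 54+62+59+64+50=289
- B+C+F+G+H: volume 10+9+6+12+2=39, value 54+61+59+64+50=288
Best: $296.

$296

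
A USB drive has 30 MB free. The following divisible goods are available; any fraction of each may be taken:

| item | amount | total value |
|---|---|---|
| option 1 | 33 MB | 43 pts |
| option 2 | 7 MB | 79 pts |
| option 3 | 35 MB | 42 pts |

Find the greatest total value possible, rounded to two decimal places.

108.97

Take in order of value per unit:
- option 2 (79/7 per unit): all 7 → value 79, running total 79.00
- option 1 (43/33 per unit): 23 of 33 → value 23×43/33 = 29.9697, running total 108.97
Total 108.97.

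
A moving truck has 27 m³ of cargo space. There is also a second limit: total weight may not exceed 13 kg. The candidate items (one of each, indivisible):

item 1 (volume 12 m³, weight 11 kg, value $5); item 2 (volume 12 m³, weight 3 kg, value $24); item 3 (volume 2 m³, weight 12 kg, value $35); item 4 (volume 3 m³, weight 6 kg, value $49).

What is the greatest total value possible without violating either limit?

Feasible sets respecting both limits:
- item 2+item 4: volume 15, weight 9, value 73
- item 4: volume 3, weight 6, value 49
- item 3: volume 2, weight 12, value 35
Best: $73.

$73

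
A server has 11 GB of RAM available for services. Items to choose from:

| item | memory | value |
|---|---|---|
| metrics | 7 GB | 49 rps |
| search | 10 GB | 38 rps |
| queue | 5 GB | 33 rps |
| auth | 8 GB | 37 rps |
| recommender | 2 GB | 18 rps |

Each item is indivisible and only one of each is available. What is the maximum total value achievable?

67 rps

Check high-value combinations within 11 GB:
- metrics+recommender: memory 7+2=9, value 49+18=67
- auth+recommender: memory 8+2=10, value 37+18=55
- queue+recommender: memory 5+2=7, value 33+18=51
Best: 67 rps.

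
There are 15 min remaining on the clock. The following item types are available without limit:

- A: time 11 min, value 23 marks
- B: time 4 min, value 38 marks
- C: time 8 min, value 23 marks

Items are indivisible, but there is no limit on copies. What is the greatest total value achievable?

114 marks

Best value-per-unit is B at 38/4, and filling with it alone uses time 3×4=12. No mix of the others beats 3×38 = 114.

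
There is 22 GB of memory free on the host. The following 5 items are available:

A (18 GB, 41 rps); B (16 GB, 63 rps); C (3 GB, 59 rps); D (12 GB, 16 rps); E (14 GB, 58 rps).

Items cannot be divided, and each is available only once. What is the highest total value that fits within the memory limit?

Check high-value combinations within 22 GB:
- B+C: memory 16+3=19, value 63+59=122
- C+E: memory 3+14=17, value 59+58=117
- A+C: memory 18+3=21, value 41+59=100
Best: 122 rps.

122 rps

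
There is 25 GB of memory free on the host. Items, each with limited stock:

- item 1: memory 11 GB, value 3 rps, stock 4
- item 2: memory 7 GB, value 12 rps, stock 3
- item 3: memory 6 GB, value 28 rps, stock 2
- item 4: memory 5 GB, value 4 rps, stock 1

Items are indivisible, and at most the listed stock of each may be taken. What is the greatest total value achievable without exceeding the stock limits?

Best selections within memory 25 and stock limits:
- 1×item 2 + 2×item 3 + 1×item 4: memory 24, value 72
- 1×item 2 + 2×item 3: memory 19, value 68
- 2×item 3 + 1×item 4: memory 17, value 60
Best: 72 rps.

72 rps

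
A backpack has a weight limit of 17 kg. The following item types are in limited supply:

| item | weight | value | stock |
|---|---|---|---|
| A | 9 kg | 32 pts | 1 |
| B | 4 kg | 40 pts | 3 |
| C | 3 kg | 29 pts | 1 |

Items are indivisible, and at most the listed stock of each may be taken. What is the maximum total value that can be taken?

149 pts

Top feasible selections:
- 3×B + 1×C: weight 15, value 149
- 3×B: weight 12, value 120
- 1×A + 2×B: weight 17, value 112
Best: 149 pts.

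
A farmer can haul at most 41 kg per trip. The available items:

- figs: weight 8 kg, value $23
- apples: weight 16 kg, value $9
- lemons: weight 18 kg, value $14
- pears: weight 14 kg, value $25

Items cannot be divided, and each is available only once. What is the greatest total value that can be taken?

Check high-value combinations within 41 kg:
- figs+lemons+pears: weight 8+18+14=40, value 23+14+25=62
- figs+apples+pears: weight 8+16+14=38, value 23+9+25=57
- figs+pears: weight 8+14=22, value 23+25=48
Best: $62.

$62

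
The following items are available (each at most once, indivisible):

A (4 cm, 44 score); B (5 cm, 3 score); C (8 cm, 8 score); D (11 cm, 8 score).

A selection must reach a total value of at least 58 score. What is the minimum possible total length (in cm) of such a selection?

Subsets with value ≥ 58, sorted by total length:
- A+C+D: length 23, value 60
- A+B+C+D: length 28, value 63
Minimum length: 23 cm.

23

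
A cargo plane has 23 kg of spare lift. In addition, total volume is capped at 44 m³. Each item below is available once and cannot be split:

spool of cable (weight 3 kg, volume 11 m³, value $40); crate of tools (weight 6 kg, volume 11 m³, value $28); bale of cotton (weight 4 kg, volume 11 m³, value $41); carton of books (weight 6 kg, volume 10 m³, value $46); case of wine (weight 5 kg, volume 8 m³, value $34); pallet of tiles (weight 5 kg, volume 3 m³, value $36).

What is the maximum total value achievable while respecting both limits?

$197

Feasible sets respecting both limits:
- spool of cable+bale of cotton+carton of books+case of wine+pallet of tiles: weight 23, volume 43, value 197
- spool of cable+crate of tools+bale of cotton+case of wine+pallet of tiles: weight 23, volume 44, value 179
- spool of cable+bale of cotton+carton of books+pallet of tiles: weight 18, volume 35, value 163
Best: $197.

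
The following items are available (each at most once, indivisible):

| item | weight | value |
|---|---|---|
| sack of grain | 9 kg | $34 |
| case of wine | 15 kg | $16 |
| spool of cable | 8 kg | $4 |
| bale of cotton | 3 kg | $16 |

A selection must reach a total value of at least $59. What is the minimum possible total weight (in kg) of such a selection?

Subsets with value ≥ 59, sorted by total weight:
- sack of grain+case of wine+bale of cotton: weight 27, value 66
- sack of grain+case of wine+spool of cable+bale of cotton: weight 35, value 70
Minimum weight: 27 kg.

27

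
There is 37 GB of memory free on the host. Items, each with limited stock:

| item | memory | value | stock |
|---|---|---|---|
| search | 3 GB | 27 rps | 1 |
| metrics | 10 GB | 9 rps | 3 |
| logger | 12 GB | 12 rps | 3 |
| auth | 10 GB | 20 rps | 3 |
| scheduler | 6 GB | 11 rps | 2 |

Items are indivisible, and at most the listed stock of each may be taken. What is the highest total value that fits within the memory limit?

89 rps

Top feasible selections:
- 1×search + 2×auth + 2×scheduler: memory 35, value 89
- 1×search + 3×auth: memory 33, value 87
- 1×search + 1×logger + 1×auth + 2×scheduler: memory 37, value 81
- 1×search + 1×logger + 2×auth: memory 35, value 79
Best: 89 rps.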